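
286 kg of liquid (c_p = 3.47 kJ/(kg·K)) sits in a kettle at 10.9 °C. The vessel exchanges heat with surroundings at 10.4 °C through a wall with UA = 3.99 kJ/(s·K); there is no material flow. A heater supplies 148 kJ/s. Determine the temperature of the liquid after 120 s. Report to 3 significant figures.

24.9 °C

Unsteady energy balance on the tank contents: M c_p dT/dt = −UA(T − T_amb) + Q̇.
dT/dt = (T_ss − T)/τ with T_ss = T_amb + Q̇/UA = 10.4 + 148/3.99 = 47.493 °C, τ = M c_p/UA = 286·3.47/3.99 = 248.73 s.
T approaches T_ss exponentially: T(t) = T_ss + (T₀ − T_ss) e^(−t/τ).
T(120) = 47.493 + (-36.593)·0.61726 = 24.905 °C.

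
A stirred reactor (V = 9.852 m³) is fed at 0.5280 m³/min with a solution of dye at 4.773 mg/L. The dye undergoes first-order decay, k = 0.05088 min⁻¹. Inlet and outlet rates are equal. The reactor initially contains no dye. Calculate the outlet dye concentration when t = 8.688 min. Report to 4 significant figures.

V dC/dt = Q(C_in − C) − k V C.
This is linear with rate a = Q/V + k = 0.104473 min⁻¹.
C_ss = Q C_in/(Q + kV) = 2.44848 mg/L; C(t) = C_ss + (C₀ − C_ss) e^(−a t).
C(8.688) = 2.44848 + (-2.44848)·e^(−0.104473·8.688) = 2.44848 + (-2.44848)·0.403466 = 1.46060 mg/L.

1.461 mg/L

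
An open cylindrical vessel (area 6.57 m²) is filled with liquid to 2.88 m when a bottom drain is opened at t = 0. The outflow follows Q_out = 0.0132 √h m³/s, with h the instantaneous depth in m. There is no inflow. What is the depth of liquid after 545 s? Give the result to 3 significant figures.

Mass balance (ρ constant): A dh/dt = −0.0132 √h.
Separate and integrate: 2(√h − √h₀) = −(0.0132/A) t.
√h = √2.88 − 0.0132·545/(2·6.57) = 1.6971 − 0.54749 = 1.1496.
h = 1.1496² = 1.3215 m.

1.32 m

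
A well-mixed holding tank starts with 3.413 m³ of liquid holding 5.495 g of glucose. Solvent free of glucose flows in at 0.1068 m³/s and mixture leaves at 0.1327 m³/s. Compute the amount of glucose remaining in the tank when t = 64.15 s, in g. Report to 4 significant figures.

Let m(t) be the amount of glucose. Volume: V(t) = V₀ + (Q_in − Q_out) t = 3.413 − 0.0259000 t; V(64.15) = 1.75151 m³.
No glucose enters, so dm/dt = −Q_out · (m/V).
Separate: dm/m = −Q_out dt/V(t) ⇒ ln(m/m₀) = −(Q_out/(Q_in−Q_out)) ln(V/V₀).
m = m₀ (V₀/V)^(Q_out/(Q_in−Q_out)) = 5.495 × (3.413/1.75151)^(-5.12355) = 0.180119 g.

0.1801 g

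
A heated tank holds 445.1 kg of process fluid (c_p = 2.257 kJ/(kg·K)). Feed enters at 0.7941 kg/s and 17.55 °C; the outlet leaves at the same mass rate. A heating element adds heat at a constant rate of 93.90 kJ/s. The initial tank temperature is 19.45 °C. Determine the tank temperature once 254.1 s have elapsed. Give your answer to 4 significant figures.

37.85 °C

Heat balance on the well-mixed liquid: M c_p dT/dt = ṁ c_p (T_in − T) + 93.90.
τ = M/ṁ = 560.509 s; T_ss = T_in + Q̇/(ṁ c_p) = 17.55 + 93.90/(0.7941·2.257) = 69.9413 °C.
Solution: T(t) = T_ss + (T₀ − T_ss) e^(−t/τ).
T(254.1) = 69.9413 + (-50.4913)·e^(−254.1/560.509) = 69.9413 + (-50.4913)·0.635503 = 37.8539 °C.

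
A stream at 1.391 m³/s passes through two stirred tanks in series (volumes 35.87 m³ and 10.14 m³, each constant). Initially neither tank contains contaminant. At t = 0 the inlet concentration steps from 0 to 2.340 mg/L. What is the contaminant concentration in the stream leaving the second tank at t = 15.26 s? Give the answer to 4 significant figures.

Species balance on tank i: dCᵢ/dt = (Cᵢ₋₁ − Cᵢ)/τᵢ with τᵢ = Vᵢ/Q.
τ₁ = 35.87/1.391 = 25.7872 s; τ₂ = 10.14/1.391 = 7.28972 s.
Solving the cascade with C₁(0)=C₂(0)=0 gives C₂(t) = C_in[1 − (τ₁ e^(−t/τ₁) − τ₂ e^(−t/τ₂))/(τ₁ − τ₂)].
At t = 15.26: e^(−t/τ₁) = 0.553349, e^(−t/τ₂) = 0.123272.
C₂ = 2.340·[1 − (25.7872·0.553349 − 7.28972·0.123272)/(18.4975)] = 2.340·0.277161 = 0.648557 mg/L.

0.6486 mg/L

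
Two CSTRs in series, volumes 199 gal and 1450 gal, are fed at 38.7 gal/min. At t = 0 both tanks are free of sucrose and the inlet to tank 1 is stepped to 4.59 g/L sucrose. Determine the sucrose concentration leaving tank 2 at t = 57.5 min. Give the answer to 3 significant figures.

3.44 g/L

Each tank obeys Vᵢ dCᵢ/dt = Q(Cᵢ₋₁ − Cᵢ), so τᵢ = Vᵢ/Q.
τ₁ = 199/38.7 = 5.1421 min; τ₂ = 1450/38.7 = 37.468 min.
Tank 1: C₁ = C_in(1 − e^(−t/τ₁)). Tank 2 (τ₁ ≠ τ₂): C₂ = C_in[1 − (τ₁ e^(−t/τ₁) − τ₂ e^(−t/τ₂))/(τ₁ − τ₂)].
At t = 57.5: e^(−t/τ₁) = 1.3920e-05, e^(−t/τ₂) = 0.21553.
C₂ = 4.59·[1 − (5.1421·1.3920e-05 − 37.468·0.21553)/(-32.326)] = 4.59·0.75019 = 3.4434 g/L.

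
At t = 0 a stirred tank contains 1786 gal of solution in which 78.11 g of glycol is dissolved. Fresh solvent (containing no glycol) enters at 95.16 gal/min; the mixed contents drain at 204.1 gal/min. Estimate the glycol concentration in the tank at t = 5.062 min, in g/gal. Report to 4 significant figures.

0.03168 g/gal

Total volume: dV/dt = Q_in − Q_out = -108.940 gal/min, so V(t) = 1786 − 108.940 t and V(5.062) = 1234.55 gal.
No glycol enters, so dm/dt = −Q_out · (m/V).
dm/m = −Q_out dt/(V₀ − 108.940 t); integrating gives ln(m/m₀) = −(Q_out/(Q_in−Q_out)) ln(V/V₀).
m = m₀ (V₀/V)^(Q_out/(Q_in−Q_out)) = 78.11 × (1786/1234.55)^(-1.87351) = 39.1061 g.
C = m/V = 39.1061/1234.55 = 0.0316765 g/gal.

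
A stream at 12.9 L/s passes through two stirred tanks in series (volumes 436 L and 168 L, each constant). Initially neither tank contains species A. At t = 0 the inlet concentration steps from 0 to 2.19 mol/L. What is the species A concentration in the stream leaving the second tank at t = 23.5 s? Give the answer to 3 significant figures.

0.638 mol/L

Each tank obeys Vᵢ dCᵢ/dt = Q(Cᵢ₋₁ − Cᵢ), so τᵢ = Vᵢ/Q.
τ₁ = 436/12.9 = 33.798 s; τ₂ = 168/12.9 = 13.023 s.
Tank 1: C₁ = C_in(1 − e^(−t/τ₁)). Tank 2 (τ₁ ≠ τ₂): C₂ = C_in[1 − (τ₁ e^(−t/τ₁) − τ₂ e^(−t/τ₂))/(τ₁ − τ₂)].
At t = 23.5: e^(−t/τ₁) = 0.49893, e^(−t/τ₂) = 0.16456.
C₂ = 2.19·[1 − (33.798·0.49893 − 13.023·0.16456)/(20.775)] = 2.19·0.29147 = 0.63833 mol/L.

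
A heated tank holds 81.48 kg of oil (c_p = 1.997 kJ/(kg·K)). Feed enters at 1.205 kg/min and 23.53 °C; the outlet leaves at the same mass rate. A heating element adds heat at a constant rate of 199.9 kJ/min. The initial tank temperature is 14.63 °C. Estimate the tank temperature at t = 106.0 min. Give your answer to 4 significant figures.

87.42 °C

Unsteady energy balance on the tank contents: M c_p dT/dt = ṁ c_p (T_in − T) + 199.9.
Rearrange: dT/dt = (T_ss − T)/τ with τ = M/ṁ = 67.6183 min and T_ss = T_in + Q̇/(ṁ c_p) = 106.601 °C.
Solution: T(t) = T_ss + (T₀ − T_ss) e^(−t/τ).
T(106.0) = 106.601 + (-91.9707)·e^(−106.0/67.6183) = 106.601 + (-91.9707)·0.208540 = 87.4211 °C.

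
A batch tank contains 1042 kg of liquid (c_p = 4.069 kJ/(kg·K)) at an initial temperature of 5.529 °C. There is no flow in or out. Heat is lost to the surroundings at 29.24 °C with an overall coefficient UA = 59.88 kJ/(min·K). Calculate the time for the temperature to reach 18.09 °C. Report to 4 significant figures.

53.42 min

M c_p dT/dt = −UA(T − T_amb).
τ = M c_p/UA = 70.8066 min; T_ss = T_amb = 29.2400 °C.
T(t) = T_ss + (T₀ − T_ss)e^(−t/τ); set T = 18.09:
t = −τ ln[(T − T_ss)/(T₀ − T_ss)] = −70.8066 · ln(0.470246) = 53.4235 min.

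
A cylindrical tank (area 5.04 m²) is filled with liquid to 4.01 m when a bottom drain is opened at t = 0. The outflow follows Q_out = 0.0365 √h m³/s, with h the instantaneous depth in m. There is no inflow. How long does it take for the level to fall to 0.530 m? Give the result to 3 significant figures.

A dh/dt = −Q_out = −0.0365 √h.
This is separable: 2 d(√h)/dt = −0.0365/A, so √h = √h₀ − (0.0365/(2A)) t.
t = 2A(√h₀ − √h)/0.0365 = 2·5.04·(√4.01 − √0.530)/0.0365
  = 10.080 × (2.0025 − 0.72801) / 0.0365 = 351.97 s.

352 s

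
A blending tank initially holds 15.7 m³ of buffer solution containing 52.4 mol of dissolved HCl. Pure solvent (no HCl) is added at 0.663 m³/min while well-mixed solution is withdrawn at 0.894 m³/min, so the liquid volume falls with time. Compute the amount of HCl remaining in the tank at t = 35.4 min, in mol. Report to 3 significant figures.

Total volume: dV/dt = Q_in − Q_out = -0.23100 m³/min, so V(t) = 15.7 − 0.23100 t and V(35.4) = 7.5226 m³.
No HCl enters, so dm/dt = −Q_out · (m/V).
Separate: dm/m = −Q_out dt/V(t) ⇒ ln(m/m₀) = −(Q_out/(Q_in−Q_out)) ln(V/V₀).
m = m₀ (V₀/V)^(Q_out/(Q_in−Q_out)) = 52.4 × (15.7/7.5226)^(-3.8701) = 3.0388 mol.

3.04 mol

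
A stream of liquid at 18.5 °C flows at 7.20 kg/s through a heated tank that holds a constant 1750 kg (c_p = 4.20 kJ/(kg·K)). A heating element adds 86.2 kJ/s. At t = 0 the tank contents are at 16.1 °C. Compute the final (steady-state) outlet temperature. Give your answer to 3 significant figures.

21.4 °C

Heat balance on the well-mixed liquid: M c_p dT/dt = ṁ c_p (T_in − T) + 86.2.
At steady state dT/dt = 0 ⇒ T_ss = T_in + Q̇/(ṁ c_p) = 18.5 + 86.2/(7.20·4.20) = 21.351 °C.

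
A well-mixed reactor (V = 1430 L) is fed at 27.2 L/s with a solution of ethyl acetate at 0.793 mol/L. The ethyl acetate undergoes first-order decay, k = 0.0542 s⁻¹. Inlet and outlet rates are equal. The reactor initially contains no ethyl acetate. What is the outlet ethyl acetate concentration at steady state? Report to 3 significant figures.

0.206 mol/L

Species balance: V dC/dt = Q C_in − Q C − k V C.
At steady state: 0 = Q C_in − (Q + kV) C_ss, so C_ss = Q C_in/(Q + kV).
C_ss = 27.2·0.793/(27.2 + 0.0542·1430) = 21.570/104.71 = 0.20600 mol/L.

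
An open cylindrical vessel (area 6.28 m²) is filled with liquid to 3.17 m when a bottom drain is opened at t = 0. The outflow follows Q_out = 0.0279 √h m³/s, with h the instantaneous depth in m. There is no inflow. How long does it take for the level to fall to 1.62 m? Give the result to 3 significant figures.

229 s

With no inflow, A dh/dt = −0.0279 √h.
Separate and integrate: 2(√h − √h₀) = −(0.0279/A) t.
t = 2A(√h₀ − √h)/0.0279 = 2·6.28·(√3.17 − √1.62)/0.0279
  = 12.560 × (1.7804 − 1.2728) / 0.0279 = 228.54 s.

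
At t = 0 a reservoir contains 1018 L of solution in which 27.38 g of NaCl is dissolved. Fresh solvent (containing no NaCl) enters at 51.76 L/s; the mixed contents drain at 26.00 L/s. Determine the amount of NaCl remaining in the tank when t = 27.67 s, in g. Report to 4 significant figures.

Let m(t) be the amount of NaCl. Volume: V(t) = V₀ + (Q_in − Q_out) t = 1018 + 25.7600 t; V(27.67) = 1730.78 L.
Solute balance: dm/dt = 0 − Q_out C = −Q_out m/V(t).
Separate: dm/m = −Q_out dt/V(t) ⇒ ln(m/m₀) = −(Q_out/(Q_in−Q_out)) ln(V/V₀).
m = m₀ (V₀/V)^(Q_out/(Q_in−Q_out)) = 27.38 × (1018/1730.78)^(1.00932) = 16.0248 g.

16.02 g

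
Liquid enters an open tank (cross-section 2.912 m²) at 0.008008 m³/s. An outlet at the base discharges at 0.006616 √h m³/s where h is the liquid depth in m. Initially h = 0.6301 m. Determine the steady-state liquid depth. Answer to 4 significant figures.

1.465 m

A dh/dt = Q_in − 0.006616 √h. Steady state requires inflow = outflow:
Q_in = 0.006616 √h_ss ⇒ √h_ss = 0.008008/0.006616 = 1.21040.
h_ss = 1.21040² = 1.46507 m. (Since h₀ = 0.6301 m < h_ss, the level will rise toward this value.)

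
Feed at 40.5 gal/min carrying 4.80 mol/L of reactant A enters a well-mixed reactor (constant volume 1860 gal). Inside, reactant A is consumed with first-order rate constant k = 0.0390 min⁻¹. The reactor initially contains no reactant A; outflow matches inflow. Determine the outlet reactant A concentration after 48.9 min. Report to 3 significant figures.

1.63 mol/L

Accumulation = in − out − consumed: V dC/dt = Q C_in − Q C − k V C.
dC/dt = (Q/V) C_in − (Q/V + k) C; effective rate a = Q/V + k = 0.021774 + 0.0390 = 0.060774 min⁻¹.
C_ss = Q C_in/(Q + kV) = 1.7197 mol/L; C(t) = C_ss + (C₀ − C_ss) e^(−a t).
C(48.9) = 1.7197 + (-1.7197)·e^(−0.060774·48.9) = 1.7197 + (-1.7197)·0.051208 = 1.6317 mol/L.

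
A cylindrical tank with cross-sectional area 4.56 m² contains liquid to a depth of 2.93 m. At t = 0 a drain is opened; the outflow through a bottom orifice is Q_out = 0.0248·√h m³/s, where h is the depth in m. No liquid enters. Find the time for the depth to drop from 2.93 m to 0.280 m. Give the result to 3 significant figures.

435 s

A dh/dt = −Q_out = −0.0248 √h.
This is separable: 2 d(√h)/dt = −0.0248/A, so √h = √h₀ − (0.0248/(2A)) t.
t = 2A(√h₀ − √h)/0.0248 = 2·4.56·(√2.93 − √0.280)/0.0248
  = 9.1200 × (1.7117 − 0.52915) / 0.0248 = 434.88 s.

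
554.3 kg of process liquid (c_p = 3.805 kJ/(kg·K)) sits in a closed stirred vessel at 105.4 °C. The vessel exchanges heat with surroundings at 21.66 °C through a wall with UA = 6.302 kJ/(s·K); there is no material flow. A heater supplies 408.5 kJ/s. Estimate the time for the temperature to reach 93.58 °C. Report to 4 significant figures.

Unsteady energy balance on the tank contents: M c_p dT/dt = −UA(T − T_amb) + Q̇.
τ = M c_p/UA = 334.673 s; T_ss = T_amb + Q̇/UA = 21.66 + 408.5/6.302 = 86.4807 °C.
T(t) = T_ss + (T₀ − T_ss)e^(−t/τ); set T = 93.58:
t = −τ ln[(T − T_ss)/(T₀ − T_ss)] = −334.673 · ln(0.375241) = 328.042 s.

328.0 s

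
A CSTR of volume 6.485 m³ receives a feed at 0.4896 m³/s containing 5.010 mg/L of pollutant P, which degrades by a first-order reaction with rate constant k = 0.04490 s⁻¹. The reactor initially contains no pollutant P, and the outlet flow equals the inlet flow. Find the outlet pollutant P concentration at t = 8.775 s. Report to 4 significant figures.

V dC/dt = Q(C_in − C) − k V C.
dC/dt = (Q/V) C_in − (Q/V + k) C; effective rate a = Q/V + k = 0.0754973 + 0.04490 = 0.120397 s⁻¹.
C_ss = Q C_in/(Q + kV) = 3.14161 mg/L; C(t) = C_ss + (C₀ − C_ss) e^(−a t).
C(8.775) = 3.14161 + (-3.14161)·e^(−0.120397·8.775) = 3.14161 + (-3.14161)·0.347675 = 2.04935 mg/L.

2.049 mg/L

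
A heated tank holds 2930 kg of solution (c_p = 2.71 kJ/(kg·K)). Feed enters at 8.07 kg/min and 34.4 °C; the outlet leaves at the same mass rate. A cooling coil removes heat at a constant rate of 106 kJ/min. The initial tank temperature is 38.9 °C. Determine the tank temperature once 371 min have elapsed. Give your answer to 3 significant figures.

M c_p dT/dt = ṁ c_p (T_in − T) − Q̇.
Rearrange: dT/dt = (T_ss − T)/τ with τ = M/ṁ = 363.07 min and T_ss = T_in − Q̇/(ṁ c_p) = 29.553 °C.
This is linear first-order; T(t) = T_ss + (T₀ − T_ss) e^(−t/τ).
T(371) = 29.553 + (9.3469)·e^(−371/363.07) = 29.553 + (9.3469)·0.35993 = 32.917 °C.

32.9 °C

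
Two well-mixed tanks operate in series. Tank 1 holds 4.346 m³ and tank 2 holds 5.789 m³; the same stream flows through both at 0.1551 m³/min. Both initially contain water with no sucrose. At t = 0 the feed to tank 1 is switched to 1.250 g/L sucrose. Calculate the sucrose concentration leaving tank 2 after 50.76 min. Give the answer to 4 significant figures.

Species balance on tank i: dCᵢ/dt = (Cᵢ₋₁ − Cᵢ)/τᵢ with τᵢ = Vᵢ/Q.
τ₁ = 4.346/0.1551 = 28.0206 min; τ₂ = 5.789/0.1551 = 37.3243 min.
Solving the cascade with C₁(0)=C₂(0)=0 gives C₂(t) = C_in[1 − (τ₁ e^(−t/τ₁) − τ₂ e^(−t/τ₂))/(τ₁ − τ₂)].
At t = 50.76: e^(−t/τ₁) = 0.163405, e^(−t/τ₂) = 0.256668.
C₂ = 1.250·[1 − (28.0206·0.163405 − 37.3243·0.256668)/(-9.30368)] = 1.250·0.462445 = 0.578056 g/L.

0.5781 g/L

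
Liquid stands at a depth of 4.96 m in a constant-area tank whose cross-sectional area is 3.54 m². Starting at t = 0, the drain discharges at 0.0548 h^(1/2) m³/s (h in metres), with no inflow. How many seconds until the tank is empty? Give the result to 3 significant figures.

A dh/dt = −Q_out = −0.0548 √h.
Separate and integrate: 2(√h − √h₀) = −(0.0548/A) t.
Tank is empty when √h = 0: t_empty = 2A√h₀/0.0548.
t_empty = 2·3.54·√4.96/0.0548 = 7.0800·2.2271/0.0548 = 287.74 s.

288 s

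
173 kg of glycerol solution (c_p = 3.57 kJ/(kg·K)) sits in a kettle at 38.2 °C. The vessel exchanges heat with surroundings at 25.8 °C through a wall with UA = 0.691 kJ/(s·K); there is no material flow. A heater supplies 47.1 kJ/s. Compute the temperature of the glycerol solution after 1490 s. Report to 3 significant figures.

First-law balance (no shaft work): M c_p dT/dt = −UA(T − T_amb) + Q̇.
dT/dt = (T_ss − T)/τ with T_ss = T_amb + Q̇/UA = 25.8 + 47.1/0.691 = 93.962 °C, τ = M c_p/UA = 173·3.57/0.691 = 893.79 s.
This is linear first-order; T(t) = T_ss + (T₀ − T_ss) e^(−t/τ).
T(1490) = 93.962 + (-55.762)·0.18880 = 83.434 °C.

83.4 °C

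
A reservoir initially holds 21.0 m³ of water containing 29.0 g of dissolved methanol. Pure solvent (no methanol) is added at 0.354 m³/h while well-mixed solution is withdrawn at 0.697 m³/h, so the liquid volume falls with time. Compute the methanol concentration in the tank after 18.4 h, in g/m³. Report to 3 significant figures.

Total volume: dV/dt = Q_in − Q_out = -0.34300 m³/h, so V(t) = 21.0 − 0.34300 t and V(18.4) = 14.689 m³.
Species balance (pure solvent in): dm/dt = −Q_out · m/V(t).
Separate: dm/m = −Q_out dt/V(t) ⇒ ln(m/m₀) = −(Q_out/(Q_in−Q_out)) ln(V/V₀).
m = m₀ (V₀/V)^(Q_out/(Q_in−Q_out)) = 29.0 × (21.0/14.689)^(-2.0321) = 14.027 g.
C = m/V = 14.027/14.689 = 0.95492 g/m³.

0.955 g/m³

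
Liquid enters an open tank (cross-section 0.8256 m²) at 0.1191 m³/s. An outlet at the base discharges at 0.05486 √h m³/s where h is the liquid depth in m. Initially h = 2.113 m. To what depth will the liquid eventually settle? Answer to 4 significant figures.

4.713 m

A dh/dt = Q_in − 0.05486 √h. Steady state requires inflow = outflow:
Q_in = 0.05486 √h_ss ⇒ √h_ss = 0.1191/0.05486 = 2.17098.
h_ss = 2.17098² = 4.71316 m. (Since h₀ = 2.113 m < h_ss, the level will rise toward this value.)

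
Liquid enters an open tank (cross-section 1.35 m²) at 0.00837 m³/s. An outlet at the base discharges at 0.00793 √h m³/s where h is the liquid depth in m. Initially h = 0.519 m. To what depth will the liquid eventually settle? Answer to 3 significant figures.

1.11 m

Volume balance on the tank: A dh/dt = Q_in − 0.00793 √h. At steady state dh/dt = 0:
Q_in = 0.00793 √h_ss ⇒ √h_ss = 0.00837/0.00793 = 1.0555.
h_ss = 1.0555² = 1.1140 m. (Since h₀ = 0.519 m < h_ss, the level will rise toward this value.)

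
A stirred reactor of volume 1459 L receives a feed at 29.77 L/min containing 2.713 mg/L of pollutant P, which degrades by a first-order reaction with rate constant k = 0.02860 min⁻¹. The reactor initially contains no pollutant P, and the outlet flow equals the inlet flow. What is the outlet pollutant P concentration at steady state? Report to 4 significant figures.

Species balance: V dC/dt = Q C_in − Q C − k V C.
At steady state: 0 = Q C_in − (Q + kV) C_ss, so C_ss = Q C_in/(Q + kV).
C_ss = 29.77·2.713/(29.77 + 0.02860·1459) = 80.7660/71.4974 = 1.12964 mg/L.

1.130 mg/L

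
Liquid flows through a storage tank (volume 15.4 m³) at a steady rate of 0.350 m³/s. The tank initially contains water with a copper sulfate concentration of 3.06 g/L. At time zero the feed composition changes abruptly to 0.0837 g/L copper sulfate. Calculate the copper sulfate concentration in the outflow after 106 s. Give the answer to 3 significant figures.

Unsteady species balance (constant V, well mixed): V dC/dt = Q(C_in − C).
So dC/dt = (C_in − C)/τ with τ = V/Q = 15.4/0.350 = 44.000 s.
Integrating: C(t) = C_in + (C₀ − C_in) e^(−t/τ).
C(106) = 0.0837 + (3.06 − 0.0837)·e^(−106/44.000) = 0.0837 + (2.9763)·0.089897 = 0.35126 g/L.

0.351 g/L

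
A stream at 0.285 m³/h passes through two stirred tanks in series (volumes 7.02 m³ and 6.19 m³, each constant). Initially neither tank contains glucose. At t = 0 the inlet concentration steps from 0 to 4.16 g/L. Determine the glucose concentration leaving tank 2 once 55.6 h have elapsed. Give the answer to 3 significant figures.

2.88 g/L

Each tank obeys Vᵢ dCᵢ/dt = Q(Cᵢ₋₁ − Cᵢ), so τᵢ = Vᵢ/Q.
τ₁ = 7.02/0.285 = 24.632 h; τ₂ = 6.19/0.285 = 21.719 h.
Solving the cascade with C₁(0)=C₂(0)=0 gives C₂(t) = C_in[1 − (τ₁ e^(−t/τ₁) − τ₂ e^(−t/τ₂))/(τ₁ − τ₂)].
At t = 55.6: e^(−t/τ₁) = 0.10464, e^(−t/τ₂) = 0.077310.
C₂ = 4.16·[1 − (24.632·0.10464 − 21.719·0.077310)/(2.9123)] = 4.16·0.69157 = 2.8769 g/L.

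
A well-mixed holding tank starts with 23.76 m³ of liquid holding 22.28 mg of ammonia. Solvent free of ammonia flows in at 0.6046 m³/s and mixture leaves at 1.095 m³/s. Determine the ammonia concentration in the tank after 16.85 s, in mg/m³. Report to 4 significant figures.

Let m(t) be the amount of ammonia. Volume: V(t) = V₀ + (Q_in − Q_out) t = 23.76 − 0.490400 t; V(16.85) = 15.4968 m³.
No ammonia enters, so dm/dt = −Q_out · (m/V).
Separate: dm/m = −Q_out dt/V(t) ⇒ ln(m/m₀) = −(Q_out/(Q_in−Q_out)) ln(V/V₀).
m = m₀ (V₀/V)^(Q_out/(Q_in−Q_out)) = 22.28 × (23.76/15.4968)^(-2.23287) = 8.57989 mg.
C = m/V = 8.57989/15.4968 = 0.553657 mg/m³.

0.5537 mg/m³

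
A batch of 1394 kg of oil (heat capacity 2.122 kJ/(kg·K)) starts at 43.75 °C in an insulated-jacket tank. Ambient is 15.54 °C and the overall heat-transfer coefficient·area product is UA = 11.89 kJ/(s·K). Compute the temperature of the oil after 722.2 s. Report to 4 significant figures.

M c_p dT/dt = −UA(T − T_amb).
dT/dt = (T_ss − T)/τ with T_ss = T_amb = 15.5400 °C, τ = M c_p/UA = 1394·2.122/11.89 = 248.786 s.
T approaches T_ss exponentially: T(t) = T_ss + (T₀ − T_ss) e^(−t/τ).
T(722.2) = 15.5400 + (28.2100)·0.0548642 = 17.0877 °C.

17.09 °C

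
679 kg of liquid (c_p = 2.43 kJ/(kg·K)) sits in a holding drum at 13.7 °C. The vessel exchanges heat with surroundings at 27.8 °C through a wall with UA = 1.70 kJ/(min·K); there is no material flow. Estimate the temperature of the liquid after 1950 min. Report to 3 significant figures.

25.9 °C

Lumped-capacitance energy balance: M c_p dT/dt = UA(T_amb − T).
dT/dt = (T_ss − T)/τ with T_ss = T_amb = 27.800 °C, τ = M c_p/UA = 679·2.43/1.70 = 970.57 min.
This is linear first-order; T(t) = T_ss + (T₀ − T_ss) e^(−t/τ).
T(1950) = 27.800 + (-14.100)·0.13411 = 25.909 °C.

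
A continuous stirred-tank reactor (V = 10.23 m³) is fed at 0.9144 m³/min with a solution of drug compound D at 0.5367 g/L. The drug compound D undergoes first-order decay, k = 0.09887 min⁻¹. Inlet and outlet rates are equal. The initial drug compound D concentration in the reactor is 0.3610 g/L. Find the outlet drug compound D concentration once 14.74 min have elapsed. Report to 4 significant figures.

0.2614 g/L

Species balance: V dC/dt = Q C_in − Q C − k V C.
dC/dt = (Q/V) C_in − (Q/V + k) C; effective rate a = Q/V + k = 0.0893842 + 0.09887 = 0.188254 min⁻¹.
C_ss = Q C_in/(Q + kV) = 0.254828 g/L; C(t) = C_ss + (C₀ − C_ss) e^(−a t).
C(14.74) = 0.254828 + (0.106172)·e^(−0.188254·14.74) = 0.254828 + (0.106172)·0.0623578 = 0.261449 g/L.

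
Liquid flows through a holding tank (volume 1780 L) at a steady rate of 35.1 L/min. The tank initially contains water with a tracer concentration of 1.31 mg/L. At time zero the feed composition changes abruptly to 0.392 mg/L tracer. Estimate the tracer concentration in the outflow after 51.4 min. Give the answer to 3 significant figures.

Mass balance on the solute (V constant): V dC/dt = Q(C_in − C).
So dC/dt = (C_in − C)/τ with τ = V/Q = 1780/35.1 = 50.712 min.
C approaches C_in exponentially: C(t) = C_in + (C₀ − C_in) e^(−t/τ).
C(51.4) = 0.392 + (1.31 − 0.392)·e^(−51.4/50.712) = 0.392 + (0.91800)·0.36292 = 0.72516 mg/L.

0.725 mg/L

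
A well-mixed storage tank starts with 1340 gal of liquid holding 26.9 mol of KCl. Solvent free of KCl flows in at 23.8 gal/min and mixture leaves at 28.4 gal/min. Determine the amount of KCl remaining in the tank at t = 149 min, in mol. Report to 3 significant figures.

0.323 mol

Let m(t) be the amount of KCl. Volume: V(t) = V₀ + (Q_in − Q_out) t = 1340 − 4.6000 t; V(149) = 654.60 gal.
No KCl enters, so dm/dt = −Q_out · (m/V).
Separate: dm/m = −Q_out dt/V(t) ⇒ ln(m/m₀) = −(Q_out/(Q_in−Q_out)) ln(V/V₀).
m = m₀ (V₀/V)^(Q_out/(Q_in−Q_out)) = 26.9 × (1340/654.60)^(-6.1739) = 0.32275 mol.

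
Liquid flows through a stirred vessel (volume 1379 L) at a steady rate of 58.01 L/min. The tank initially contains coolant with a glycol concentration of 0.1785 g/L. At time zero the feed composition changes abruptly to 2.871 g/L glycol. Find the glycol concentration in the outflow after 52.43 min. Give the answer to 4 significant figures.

Transient balance on the dissolved component: V dC/dt = Q(C_in − C).
Rewrite as dC/dt + C/τ = C_in/τ, τ = V/Q = 23.7718 min.
Solution: C(t) = C_in + (C₀ − C_in) e^(−t/τ).
C(52.43) = 2.871 + (0.1785 − 2.871)·e^(−52.43/23.7718) = 2.871 + (-2.69250)·0.110189 = 2.57432 g/L.

2.574 g/L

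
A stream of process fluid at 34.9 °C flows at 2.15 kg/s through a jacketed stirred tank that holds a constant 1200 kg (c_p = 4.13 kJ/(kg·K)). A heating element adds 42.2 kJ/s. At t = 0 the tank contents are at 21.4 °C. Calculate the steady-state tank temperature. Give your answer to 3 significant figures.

39.7 °C

Unsteady energy balance on the tank contents: M c_p dT/dt = ṁ c_p (T_in − T) + 42.2.
At steady state dT/dt = 0 ⇒ T_ss = T_in + Q̇/(ṁ c_p) = 34.9 + 42.2/(2.15·4.13) = 39.653 °C.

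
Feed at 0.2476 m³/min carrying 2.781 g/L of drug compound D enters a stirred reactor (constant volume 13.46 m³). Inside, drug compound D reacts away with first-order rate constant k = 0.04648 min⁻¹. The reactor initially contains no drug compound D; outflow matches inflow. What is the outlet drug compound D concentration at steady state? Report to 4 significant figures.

0.7885 g/L

V dC/dt = Q(C_in − C) − k V C.
At steady state: 0 = Q C_in − (Q + kV) C_ss, so C_ss = Q C_in/(Q + kV).
C_ss = 0.2476·2.781/(0.2476 + 0.04648·13.46) = 0.688576/0.873221 = 0.788547 g/L.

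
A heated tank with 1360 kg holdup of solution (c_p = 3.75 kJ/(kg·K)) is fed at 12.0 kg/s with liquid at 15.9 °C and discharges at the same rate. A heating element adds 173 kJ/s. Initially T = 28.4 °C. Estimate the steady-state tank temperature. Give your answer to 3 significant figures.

19.7 °C

Unsteady energy balance on the tank contents: M c_p dT/dt = ṁ c_p (T_in − T) + 173.
At steady state dT/dt = 0 ⇒ T_ss = T_in + Q̇/(ṁ c_p) = 15.9 + 173/(12.0·3.75) = 19.744 °C.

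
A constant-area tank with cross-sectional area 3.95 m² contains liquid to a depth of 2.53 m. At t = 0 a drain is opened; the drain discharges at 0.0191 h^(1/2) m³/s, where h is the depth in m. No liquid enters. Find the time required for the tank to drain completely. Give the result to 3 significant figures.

A dh/dt = −Q_out = −0.0191 √h.
Separate and integrate: 2(√h − √h₀) = −(0.0191/A) t.
Set h = 0: 2√h₀ = (0.0191/A) t_empty ⇒ t_empty = 2A√h₀/0.0191.
t_empty = 2·3.95·√2.53/0.0191 = 7.9000·1.5906/0.0191 = 657.89 s.

658 s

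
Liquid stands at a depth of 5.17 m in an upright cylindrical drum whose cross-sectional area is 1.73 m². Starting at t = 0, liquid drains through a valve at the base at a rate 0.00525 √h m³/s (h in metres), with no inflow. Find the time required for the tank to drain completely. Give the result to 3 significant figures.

1500 s

Accumulation of liquid (constant cross-section A): A dh/dt = −0.00525 √h.
Separate and integrate: 2(√h − √h₀) = −(0.00525/A) t.
Set h = 0: 2√h₀ = (0.00525/A) t_empty ⇒ t_empty = 2A√h₀/0.00525.
t_empty = 2·1.73·√5.17/0.00525 = 3.4600·2.2738/0.00525 = 1498.5 s.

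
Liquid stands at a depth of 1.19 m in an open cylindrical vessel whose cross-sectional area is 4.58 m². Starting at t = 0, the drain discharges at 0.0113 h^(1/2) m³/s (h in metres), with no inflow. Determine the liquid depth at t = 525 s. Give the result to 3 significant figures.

0.196 m

A dh/dt = −Q_out = −0.0113 √h.
Separate and integrate: 2(√h − √h₀) = −(0.0113/A) t.
√h = √1.19 − 0.0113·525/(2·4.58) = 1.0909 − 0.64765 = 0.44322.
h = 0.44322² = 0.19644 m.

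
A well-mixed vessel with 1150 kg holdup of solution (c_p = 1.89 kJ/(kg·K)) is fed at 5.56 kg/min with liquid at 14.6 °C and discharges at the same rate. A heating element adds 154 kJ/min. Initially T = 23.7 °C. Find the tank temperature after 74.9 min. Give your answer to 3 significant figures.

25.4 °C

M c_p dT/dt = ṁ c_p (T_in − T) + Q̇.
τ = M/ṁ = 206.83 min; T_ss = T_in + Q̇/(ṁ c_p) = 14.6 + 154/(5.56·1.89) = 29.255 °C.
Solution: T(t) = T_ss + (T₀ − T_ss) e^(−t/τ).
T(74.9) = 29.255 + (-5.5549)·e^(−74.9/206.83) = 29.255 + (-5.5549)·0.69620 = 25.388 °C.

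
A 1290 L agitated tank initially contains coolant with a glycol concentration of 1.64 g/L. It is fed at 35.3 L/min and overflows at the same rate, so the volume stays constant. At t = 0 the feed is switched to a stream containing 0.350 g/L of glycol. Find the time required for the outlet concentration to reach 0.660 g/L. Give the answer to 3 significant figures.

Mass balance on the solute (V constant): V dC/dt = Q(C_in − C), so τ = V/Q = 36.544 min.
C(t) = C_in + (C₀ − C_in) e^(−t/τ). Set C = 0.660 and solve for t:
e^(−t/τ) = (C − C_in)/(C₀ − C_in) = (0.660 − 0.350)/(1.64 − 0.350) = 0.24031
t = −τ ln(…) = 36.544 × 1.4258 = 52.105 min.

52.1 min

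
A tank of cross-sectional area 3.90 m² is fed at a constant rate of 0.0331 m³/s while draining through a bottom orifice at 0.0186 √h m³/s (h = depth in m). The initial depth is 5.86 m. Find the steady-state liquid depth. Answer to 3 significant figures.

A dh/dt = Q_in − 0.0186 √h. Steady state requires inflow = outflow:
Q_in = 0.0186 √h_ss ⇒ √h_ss = 0.0331/0.0186 = 1.7796.
h_ss = 1.7796² = 3.1669 m. (Since h₀ = 5.86 m > h_ss, the level will fall toward this value.)

3.17 m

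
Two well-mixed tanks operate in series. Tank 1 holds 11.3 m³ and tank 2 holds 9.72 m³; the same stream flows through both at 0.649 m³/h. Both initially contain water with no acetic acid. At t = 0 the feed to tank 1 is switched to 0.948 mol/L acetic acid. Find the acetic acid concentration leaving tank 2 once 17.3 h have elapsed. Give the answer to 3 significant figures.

Species balance on tank i: dCᵢ/dt = (Cᵢ₋₁ − Cᵢ)/τᵢ with τᵢ = Vᵢ/Q.
τ₁ = 11.3/0.649 = 17.411 h; τ₂ = 9.72/0.649 = 14.977 h.
Solving the cascade with C₁(0)=C₂(0)=0 gives C₂(t) = C_in[1 − (τ₁ e^(−t/τ₁) − τ₂ e^(−t/τ₂))/(τ₁ − τ₂)].
At t = 17.3: e^(−t/τ₁) = 0.37024, e^(−t/τ₂) = 0.31502.
C₂ = 0.948·[1 − (17.411·0.37024 − 14.977·0.31502)/(2.4345)] = 0.948·0.29006 = 0.27498 mol/L.

0.275 mol/L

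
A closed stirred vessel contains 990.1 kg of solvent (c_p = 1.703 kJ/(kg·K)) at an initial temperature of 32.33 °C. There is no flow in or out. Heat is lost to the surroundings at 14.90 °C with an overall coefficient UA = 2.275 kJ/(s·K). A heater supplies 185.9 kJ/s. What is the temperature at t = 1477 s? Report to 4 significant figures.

87.85 °C

Lumped-capacitance energy balance: M c_p dT/dt = UA(T_amb − T) + Q̇.
dT/dt = (T_ss − T)/τ with T_ss = T_amb + Q̇/UA = 14.90 + 185.9/2.275 = 96.6143 °C, τ = M c_p/UA = 990.1·1.703/2.275 = 741.161 s.
Solution: T(t) = T_ss + (T₀ − T_ss) e^(−t/τ).
T(1477) = 96.6143 + (-64.2843)·0.136310 = 87.8517 °C.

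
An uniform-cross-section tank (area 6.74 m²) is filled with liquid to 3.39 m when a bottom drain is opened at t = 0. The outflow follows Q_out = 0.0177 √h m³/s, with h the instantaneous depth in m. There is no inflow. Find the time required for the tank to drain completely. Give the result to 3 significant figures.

Accumulation of liquid (constant cross-section A): A dh/dt = −0.0177 √h.
∫ h^(−1/2) dh = −(0.0177/A) ∫ dt, giving 2√h = 2√h₀ − (0.0177/A) t.
Set h = 0: 2√h₀ = (0.0177/A) t_empty ⇒ t_empty = 2A√h₀/0.0177.
t_empty = 2·6.74·√3.39/0.0177 = 13.480·1.8412/0.0177 = 1402.2 s.

1400 s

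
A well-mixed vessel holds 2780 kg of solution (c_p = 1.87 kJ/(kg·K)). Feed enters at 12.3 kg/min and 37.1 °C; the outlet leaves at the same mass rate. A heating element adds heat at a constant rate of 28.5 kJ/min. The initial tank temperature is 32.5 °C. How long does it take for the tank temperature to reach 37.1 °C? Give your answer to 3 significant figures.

Unsteady energy balance on the tank contents: M c_p dT/dt = ṁ c_p (T_in − T) + 28.5.
τ = M/ṁ = 226.02 min; T_ss = T_in + Q̇/(ṁ c_p) = 38.339 °C.
T(t) = T_ss + (T₀ − T_ss) e^(−t/τ). Set T = 37.1:
e^(−t/τ) = (37.1 − 38.339)/(32.5 − 38.339) = 0.21220
t = −226.02 · ln(0.21220) = 350.37 min.

350 min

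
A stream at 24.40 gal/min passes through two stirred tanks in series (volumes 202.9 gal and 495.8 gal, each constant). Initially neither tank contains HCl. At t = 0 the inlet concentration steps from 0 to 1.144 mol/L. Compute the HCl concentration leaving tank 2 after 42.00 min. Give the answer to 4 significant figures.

Species balance on tank i: dCᵢ/dt = (Cᵢ₋₁ − Cᵢ)/τᵢ with τᵢ = Vᵢ/Q.
τ₁ = 202.9/24.40 = 8.31557 min; τ₂ = 495.8/24.40 = 20.3197 min.
Tank 1: C₁ = C_in(1 − e^(−t/τ₁)). Tank 2 (τ₁ ≠ τ₂): C₂ = C_in[1 − (τ₁ e^(−t/τ₁) − τ₂ e^(−t/τ₂))/(τ₁ − τ₂)].
At t = 42.00: e^(−t/τ₁) = 0.00640444, e^(−t/τ₂) = 0.126570.
C₂ = 1.144·[1 − (8.31557·0.00640444 − 20.3197·0.126570)/(-12.0041)] = 1.144·0.790189 = 0.903976 mol/L.

0.9040 mol/L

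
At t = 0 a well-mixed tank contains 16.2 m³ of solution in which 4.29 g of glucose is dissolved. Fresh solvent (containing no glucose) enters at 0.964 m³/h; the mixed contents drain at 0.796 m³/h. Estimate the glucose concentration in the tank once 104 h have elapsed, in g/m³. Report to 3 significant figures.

0.00398 g/m³

Total volume: dV/dt = Q_in − Q_out = 0.16800 m³/h, so V(t) = 16.2 + 0.16800 t and V(104) = 33.672 m³.
Solute balance: dm/dt = 0 − Q_out C = −Q_out m/V(t).
Separate: dm/m = −Q_out dt/V(t) ⇒ ln(m/m₀) = −(Q_out/(Q_in−Q_out)) ln(V/V₀).
m = m₀ (V₀/V)^(Q_out/(Q_in−Q_out)) = 4.29 × (16.2/33.672)^(4.7381) = 0.13394 g.
C = m/V = 0.13394/33.672 = 0.0039778 g/m³.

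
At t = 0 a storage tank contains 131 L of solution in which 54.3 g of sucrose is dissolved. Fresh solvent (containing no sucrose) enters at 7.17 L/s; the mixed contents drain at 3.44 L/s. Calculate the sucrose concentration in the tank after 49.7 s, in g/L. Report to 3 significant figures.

Let m(t) be the amount of sucrose. Volume: V(t) = V₀ + (Q_in − Q_out) t = 131 + 3.7300 t; V(49.7) = 316.38 L.
No sucrose enters, so dm/dt = −Q_out · (m/V).
dm/m = −Q_out dt/(V₀ + 3.7300 t); integrating gives ln(m/m₀) = −(Q_out/(Q_in−Q_out)) ln(V/V₀).
m = m₀ (V₀/V)^(Q_out/(Q_in−Q_out)) = 54.3 × (131/316.38)^(0.92225) = 24.079 g.
C = m/V = 24.079/316.38 = 0.076107 g/L.

0.0761 g/L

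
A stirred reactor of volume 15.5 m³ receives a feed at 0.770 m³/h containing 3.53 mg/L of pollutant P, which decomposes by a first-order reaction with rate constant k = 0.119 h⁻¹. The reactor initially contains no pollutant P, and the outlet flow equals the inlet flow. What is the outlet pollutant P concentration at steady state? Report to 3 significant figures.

1.04 mg/L

Species balance: V dC/dt = Q C_in − Q C − k V C.
At steady state: 0 = Q C_in − (Q + kV) C_ss, so C_ss = Q C_in/(Q + kV).
C_ss = 0.770·3.53/(0.770 + 0.119·15.5) = 2.7181/2.6145 = 1.0396 mg/L.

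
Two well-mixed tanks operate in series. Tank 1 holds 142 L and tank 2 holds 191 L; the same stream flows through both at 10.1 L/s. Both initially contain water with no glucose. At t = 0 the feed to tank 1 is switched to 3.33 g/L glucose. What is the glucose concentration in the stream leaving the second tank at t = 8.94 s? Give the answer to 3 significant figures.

Each tank obeys Vᵢ dCᵢ/dt = Q(Cᵢ₋₁ − Cᵢ), so τᵢ = Vᵢ/Q.
τ₁ = 142/10.1 = 14.059 s; τ₂ = 191/10.1 = 18.911 s.
Solving the cascade with C₁(0)=C₂(0)=0 gives C₂(t) = C_in[1 − (τ₁ e^(−t/τ₁) − τ₂ e^(−t/τ₂))/(τ₁ − τ₂)].
At t = 8.94: e^(−t/τ₁) = 0.52947, e^(−t/τ₂) = 0.62329.
C₂ = 3.33·[1 − (14.059·0.52947 − 18.911·0.62329)/(-4.8515)] = 3.33·0.10483 = 0.34909 g/L.

0.349 g/L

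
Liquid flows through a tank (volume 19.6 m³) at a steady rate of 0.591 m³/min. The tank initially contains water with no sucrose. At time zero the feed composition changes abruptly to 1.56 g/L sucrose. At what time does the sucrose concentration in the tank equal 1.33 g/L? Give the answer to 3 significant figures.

63.5 min

Species balance: V dC/dt = Q(C_in − C) ⇒ τ = V/Q = 33.164 min.
C(t) = C_in + (C₀ − C_in) e^(−t/τ). Set C = 1.33 and solve for t:
e^(−t/τ) = (C − C_in)/(C₀ − C_in) = (1.33 − 1.56)/(0 − 1.56) = 0.14744
t = −τ ln(…) = 33.164 × 1.9144 = 63.488 min.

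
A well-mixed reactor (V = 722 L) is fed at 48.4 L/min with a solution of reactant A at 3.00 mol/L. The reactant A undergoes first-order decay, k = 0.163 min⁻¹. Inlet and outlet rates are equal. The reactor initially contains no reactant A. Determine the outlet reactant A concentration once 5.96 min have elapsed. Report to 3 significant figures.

0.652 mol/L

Species balance: V dC/dt = Q C_in − Q C − k V C.
dC/dt = (Q/V) C_in − (Q/V + k) C; effective rate a = Q/V + k = 0.067036 + 0.163 = 0.23004 min⁻¹.
C_ss = Q C_in/(Q + kV) = 0.87425 mol/L; C(t) = C_ss + (C₀ − C_ss) e^(−a t).
C(5.96) = 0.87425 + (-0.87425)·e^(−0.23004·5.96) = 0.87425 + (-0.87425)·0.25385 = 0.65232 mol/L.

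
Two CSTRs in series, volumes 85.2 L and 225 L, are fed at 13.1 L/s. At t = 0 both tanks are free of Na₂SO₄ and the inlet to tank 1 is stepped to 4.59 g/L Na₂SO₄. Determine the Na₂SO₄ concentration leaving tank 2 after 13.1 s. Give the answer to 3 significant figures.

Species balance on tank i: dCᵢ/dt = (Cᵢ₋₁ − Cᵢ)/τᵢ with τᵢ = Vᵢ/Q.
τ₁ = 85.2/13.1 = 6.5038 s; τ₂ = 225/13.1 = 17.176 s.
Solving the cascade with C₁(0)=C₂(0)=0 gives C₂(t) = C_in[1 − (τ₁ e^(−t/τ₁) − τ₂ e^(−t/τ₂))/(τ₁ − τ₂)].
At t = 13.1: e^(−t/τ₁) = 0.13343, e^(−t/τ₂) = 0.46640.
C₂ = 4.59·[1 − (6.5038·0.13343 − 17.176·0.46640)/(-10.672)] = 4.59·0.33067 = 1.5178 g/L.

1.52 g/L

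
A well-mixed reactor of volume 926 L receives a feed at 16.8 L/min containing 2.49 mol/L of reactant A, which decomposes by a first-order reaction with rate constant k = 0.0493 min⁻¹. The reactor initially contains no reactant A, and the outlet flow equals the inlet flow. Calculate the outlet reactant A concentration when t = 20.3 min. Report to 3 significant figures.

0.499 mol/L

V dC/dt = Q(C_in − C) − k V C.
dC/dt = (Q/V) C_in − (Q/V + k) C; effective rate a = Q/V + k = 0.018143 + 0.0493 = 0.067443 min⁻¹.
C_ss = Q C_in/(Q + kV) = 0.66983 mol/L; C(t) = C_ss + (C₀ − C_ss) e^(−a t).
C(20.3) = 0.66983 + (-0.66983)·e^(−0.067443·20.3) = 0.66983 + (-0.66983)·0.25434 = 0.49946 mol/L.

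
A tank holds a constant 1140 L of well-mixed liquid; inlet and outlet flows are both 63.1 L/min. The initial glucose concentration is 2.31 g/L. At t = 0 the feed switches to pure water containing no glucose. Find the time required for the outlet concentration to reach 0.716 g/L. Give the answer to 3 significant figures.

21.2 min

Species balance: V dC/dt = Q(C_in − C) ⇒ τ = V/Q = 18.067 min.
C(t) = C_in + (C₀ − C_in) e^(−t/τ). Set C = 0.716 and solve for t:
e^(−t/τ) = (C − C_in)/(C₀ − C_in) = (0.716 − 0)/(2.31 − 0) = 0.30996
t = −τ ln(…) = 18.067 × 1.1713 = 21.162 min.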